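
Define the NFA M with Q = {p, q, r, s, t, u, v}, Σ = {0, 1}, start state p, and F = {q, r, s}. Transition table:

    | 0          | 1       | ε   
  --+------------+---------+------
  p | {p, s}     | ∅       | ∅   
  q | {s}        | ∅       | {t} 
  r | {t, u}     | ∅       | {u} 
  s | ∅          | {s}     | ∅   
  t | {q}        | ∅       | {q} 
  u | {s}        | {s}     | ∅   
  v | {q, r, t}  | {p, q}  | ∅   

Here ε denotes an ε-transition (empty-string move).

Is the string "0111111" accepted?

Yes

Start in {p}.
Read '0': {p} → {p, s}.
Read '1': {p, s} → {s}.
Read '1': {s} → {s}.
Read '1': {s} → {s}.
Read '1': {s} → {s}.
Read '1': {s} → {s}.
Read '1': {s} → {s}.
The final set {s} contains the accepting state s.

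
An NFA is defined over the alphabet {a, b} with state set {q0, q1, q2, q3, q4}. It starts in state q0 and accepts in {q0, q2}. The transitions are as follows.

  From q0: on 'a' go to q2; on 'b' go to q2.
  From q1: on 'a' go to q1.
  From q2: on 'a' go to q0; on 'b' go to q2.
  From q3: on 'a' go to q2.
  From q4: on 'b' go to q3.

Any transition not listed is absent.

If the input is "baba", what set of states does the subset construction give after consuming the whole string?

Start in {q0}.
Read 'b': {q0} → {q2}.
Read 'a': {q2} → {q0}.
Read 'b': {q0} → {q2}.
Read 'a': {q2} → {q0}.

{q0}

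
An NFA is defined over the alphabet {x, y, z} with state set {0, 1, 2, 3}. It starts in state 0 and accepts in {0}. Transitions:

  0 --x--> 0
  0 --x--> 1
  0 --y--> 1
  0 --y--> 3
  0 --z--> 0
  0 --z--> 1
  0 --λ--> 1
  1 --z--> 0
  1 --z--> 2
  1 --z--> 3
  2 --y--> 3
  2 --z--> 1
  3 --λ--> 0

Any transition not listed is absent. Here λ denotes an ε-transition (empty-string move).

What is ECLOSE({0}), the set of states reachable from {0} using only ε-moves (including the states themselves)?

{0, 1}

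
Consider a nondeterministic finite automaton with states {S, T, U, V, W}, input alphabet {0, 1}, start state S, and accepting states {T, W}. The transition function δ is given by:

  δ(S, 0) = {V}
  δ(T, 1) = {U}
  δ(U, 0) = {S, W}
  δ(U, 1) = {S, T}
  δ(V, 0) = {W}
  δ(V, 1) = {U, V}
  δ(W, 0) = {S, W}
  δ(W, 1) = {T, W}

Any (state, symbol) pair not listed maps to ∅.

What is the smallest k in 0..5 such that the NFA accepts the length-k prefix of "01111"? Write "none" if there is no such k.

3

Start in {S}.
Read '0': {S} → {V}.
Read '1': {V} → {U, V}.
Read '1': {U, V} → {S, T, U, V}.
None of the earlier sets intersect F, but {S, T, U, V} does.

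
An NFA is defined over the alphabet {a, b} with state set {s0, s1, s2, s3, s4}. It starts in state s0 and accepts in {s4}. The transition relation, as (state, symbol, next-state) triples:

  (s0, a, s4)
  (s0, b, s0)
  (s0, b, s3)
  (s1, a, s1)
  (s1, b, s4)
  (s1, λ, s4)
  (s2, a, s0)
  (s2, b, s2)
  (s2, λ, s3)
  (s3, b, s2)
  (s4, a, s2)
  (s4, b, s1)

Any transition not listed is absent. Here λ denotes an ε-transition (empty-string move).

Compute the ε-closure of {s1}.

Begin with {s1}.
ε-move s1 → s4; add s4.

{s1, s4}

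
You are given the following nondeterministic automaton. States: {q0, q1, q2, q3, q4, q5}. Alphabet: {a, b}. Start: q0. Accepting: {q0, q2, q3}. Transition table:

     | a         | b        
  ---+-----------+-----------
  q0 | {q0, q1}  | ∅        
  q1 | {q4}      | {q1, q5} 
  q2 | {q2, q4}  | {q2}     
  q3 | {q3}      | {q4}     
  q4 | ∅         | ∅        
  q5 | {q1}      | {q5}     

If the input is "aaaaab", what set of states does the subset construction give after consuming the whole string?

{q1, q5}

Start in {q0}.
Read 'a': {q0} → {q0, q1}.
Read 'a': {q0, q1} → {q0, q1, q4}.
Read 'a': {q0, q1, q4} → {q0, q1, q4}.
Read 'a': {q0, q1, q4} → {q0, q1, q4}.
Read 'a': {q0, q1, q4} → {q0, q1, q4}.
Read 'b': {q0, q1, q4} → {q1, q5}.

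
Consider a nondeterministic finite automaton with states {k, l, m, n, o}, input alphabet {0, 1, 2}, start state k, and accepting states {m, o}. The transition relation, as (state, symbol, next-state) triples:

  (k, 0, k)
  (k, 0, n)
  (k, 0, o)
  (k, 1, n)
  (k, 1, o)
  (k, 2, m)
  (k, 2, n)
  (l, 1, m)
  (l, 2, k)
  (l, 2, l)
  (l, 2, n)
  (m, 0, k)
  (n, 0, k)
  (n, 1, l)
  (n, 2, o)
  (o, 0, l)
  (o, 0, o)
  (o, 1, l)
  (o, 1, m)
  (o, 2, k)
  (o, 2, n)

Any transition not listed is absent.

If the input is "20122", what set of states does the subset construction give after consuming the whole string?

{k, m, n, o}

Start in {k}.
Read '2': {k} → {m, n}.
Read '0': {m, n} → {k}.
Read '1': {k} → {n, o}.
Read '2': {n, o} → {k, n, o}.
Read '2': {k, n, o} → {k, m, n, o}.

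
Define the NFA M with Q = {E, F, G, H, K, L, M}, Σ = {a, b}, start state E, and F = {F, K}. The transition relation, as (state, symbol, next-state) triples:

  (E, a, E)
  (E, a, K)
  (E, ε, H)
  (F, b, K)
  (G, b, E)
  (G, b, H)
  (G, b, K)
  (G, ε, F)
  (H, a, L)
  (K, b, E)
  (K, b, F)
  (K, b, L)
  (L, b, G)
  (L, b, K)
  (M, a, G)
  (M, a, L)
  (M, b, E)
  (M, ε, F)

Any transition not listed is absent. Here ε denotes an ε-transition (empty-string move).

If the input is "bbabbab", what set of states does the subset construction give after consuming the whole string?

∅

Start: ε-closure({E}) = {E, H}.
Read 'b': E→∅, H→∅; now ∅.
The set is empty and remains empty for the remaining 6 symbols.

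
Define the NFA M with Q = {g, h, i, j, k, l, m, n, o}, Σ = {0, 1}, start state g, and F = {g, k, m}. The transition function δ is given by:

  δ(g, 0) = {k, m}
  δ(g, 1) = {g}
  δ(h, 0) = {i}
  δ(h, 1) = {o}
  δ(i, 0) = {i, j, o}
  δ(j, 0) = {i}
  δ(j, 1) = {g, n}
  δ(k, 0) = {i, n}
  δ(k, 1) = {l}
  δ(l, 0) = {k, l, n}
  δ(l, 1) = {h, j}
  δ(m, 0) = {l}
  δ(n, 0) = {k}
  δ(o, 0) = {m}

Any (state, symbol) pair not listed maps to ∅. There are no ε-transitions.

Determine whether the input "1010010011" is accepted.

Start in {g}.
Read '1': g→{g}; now {g}.
Read '0': g→{k, m}; now {k, m}.
Read '1': k→{l}, m→∅; now {l}.
Read '0': l→{k, l, n}; now {k, l, n}.
Read '0': k→{i, n}, l→{k, l, n}, n→{k}; now {i, k, l, n}.
Read '1': i→∅, k→{l}, l→{h, j}, n→∅; now {h, j, l}.
Read '0': h→{i}, j→{i}, l→{k, l, n}; now {i, k, l, n}.
Read '0': i→{i, j, o}, k→{i, n}, l→{k, l, n}, n→{k}; now {i, j, k, l, n, o}.
Read '1': i→∅, j→{g, n}, k→{l}, l→{h, j}, n→∅, o→∅; now {g, h, j, l, n}.
Read '1': g→{g}, h→{o}, j→{g, n}, l→{h, j}, n→∅; now {g, h, j, n, o}.
The final set {g, h, j, n, o} contains the accepting state g.

Yes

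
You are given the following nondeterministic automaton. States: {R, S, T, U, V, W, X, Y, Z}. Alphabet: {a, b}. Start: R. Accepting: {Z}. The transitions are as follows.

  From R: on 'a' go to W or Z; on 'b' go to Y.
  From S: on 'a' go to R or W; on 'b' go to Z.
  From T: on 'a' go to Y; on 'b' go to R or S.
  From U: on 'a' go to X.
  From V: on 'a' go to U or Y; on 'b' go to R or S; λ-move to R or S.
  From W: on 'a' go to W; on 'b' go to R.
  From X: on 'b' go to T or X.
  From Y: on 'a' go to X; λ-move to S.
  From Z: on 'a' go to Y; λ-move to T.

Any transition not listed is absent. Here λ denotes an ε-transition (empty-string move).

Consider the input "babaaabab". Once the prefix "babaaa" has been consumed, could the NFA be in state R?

Start in {R}.
Read 'b': {R} → {S, Y}.
Read 'a': {S, Y} → {R, W, X}.
Read 'b': {R, W, X} → {R, S, T, X, Y}.
Read 'a': {R, S, T, X, Y} → {R, S, T, W, X, Y, Z}.
Read 'a': {R, S, T, W, X, Y, Z} → {R, S, T, W, X, Y, Z}.
Read 'a': {R, S, T, W, X, Y, Z} → {R, S, T, W, X, Y, Z}.
State R is in {R, S, T, W, X, Y, Z}.

Yes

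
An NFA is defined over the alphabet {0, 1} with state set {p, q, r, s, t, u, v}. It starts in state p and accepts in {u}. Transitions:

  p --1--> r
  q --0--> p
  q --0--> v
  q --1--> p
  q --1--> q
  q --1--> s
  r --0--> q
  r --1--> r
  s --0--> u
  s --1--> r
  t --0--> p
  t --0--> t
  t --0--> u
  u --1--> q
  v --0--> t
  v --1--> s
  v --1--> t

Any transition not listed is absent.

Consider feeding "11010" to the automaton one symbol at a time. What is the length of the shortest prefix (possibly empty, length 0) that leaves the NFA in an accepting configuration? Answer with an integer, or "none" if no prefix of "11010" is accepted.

Start in {p}.
Read '1': {p} → {r}.
Read '1': {r} → {r}.
Read '0': {r} → {q}.
Read '1': {q} → {p, q, s}.
Read '0': {p, q, s} → {p, u, v}.
None of the earlier sets intersect F, but {p, u, v} does.

5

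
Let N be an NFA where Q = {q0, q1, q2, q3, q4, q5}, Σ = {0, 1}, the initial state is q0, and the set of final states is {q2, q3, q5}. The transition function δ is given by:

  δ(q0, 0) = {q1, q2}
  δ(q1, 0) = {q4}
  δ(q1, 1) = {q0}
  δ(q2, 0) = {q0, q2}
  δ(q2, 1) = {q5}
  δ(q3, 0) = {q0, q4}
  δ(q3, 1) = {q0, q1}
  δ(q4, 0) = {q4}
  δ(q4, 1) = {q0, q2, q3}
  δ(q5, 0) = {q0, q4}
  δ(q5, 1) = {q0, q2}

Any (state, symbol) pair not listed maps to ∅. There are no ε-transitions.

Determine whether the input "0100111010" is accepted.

Yes

Start in {q0}.
Read '0': {q0} → {q1, q2}.
Read '1': {q1, q2} → {q0, q5}.
Read '0': {q0, q5} → {q0, q1, q2, q4}.
Read '0': {q0, q1, q2, q4} → {q0, q1, q2, q4}.
Read '1': {q0, q1, q2, q4} → {q0, q2, q3, q5}.
Read '1': {q0, q2, q3, q5} → {q0, q1, q2, q5}.
Read '1': {q0, q1, q2, q5} → {q0, q2, q5}.
Read '0': {q0, q2, q5} → {q0, q1, q2, q4}.
Read '1': {q0, q1, q2, q4} → {q0, q2, q3, q5}.
Read '0': {q0, q2, q3, q5} → {q0, q1, q2, q4}.
The final set {q0, q1, q2, q4} contains the accepting state q2.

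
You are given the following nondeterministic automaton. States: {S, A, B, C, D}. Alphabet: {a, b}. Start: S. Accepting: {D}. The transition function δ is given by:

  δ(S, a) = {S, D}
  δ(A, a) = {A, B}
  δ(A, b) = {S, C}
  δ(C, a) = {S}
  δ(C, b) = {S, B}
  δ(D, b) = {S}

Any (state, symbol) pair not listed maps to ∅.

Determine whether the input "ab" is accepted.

Start in {S}.
Read 'a': {S} → {S, D}.
Read 'b': {S, D} → {S}.
The final set {S} contains no accepting state.

No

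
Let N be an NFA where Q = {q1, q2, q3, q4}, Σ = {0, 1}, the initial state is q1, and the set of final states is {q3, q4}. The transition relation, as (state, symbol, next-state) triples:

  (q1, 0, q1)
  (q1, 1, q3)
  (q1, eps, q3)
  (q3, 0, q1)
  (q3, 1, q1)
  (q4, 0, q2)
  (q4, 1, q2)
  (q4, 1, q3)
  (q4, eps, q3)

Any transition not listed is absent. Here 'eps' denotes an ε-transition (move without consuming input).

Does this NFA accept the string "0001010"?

Start: ε-closure({q1}) = {q1, q3}.
Read '0': {q1, q3} → {q1, q3}.
Read '0': {q1, q3} → {q1, q3}.
Read '0': {q1, q3} → {q1, q3}.
Read '1': {q1, q3} → {q1, q3}.
Read '0': {q1, q3} → {q1, q3}.
Read '1': {q1, q3} → {q1, q3}.
Read '0': {q1, q3} → {q1, q3}.
The final set {q1, q3} contains the accepting state q3.

Yes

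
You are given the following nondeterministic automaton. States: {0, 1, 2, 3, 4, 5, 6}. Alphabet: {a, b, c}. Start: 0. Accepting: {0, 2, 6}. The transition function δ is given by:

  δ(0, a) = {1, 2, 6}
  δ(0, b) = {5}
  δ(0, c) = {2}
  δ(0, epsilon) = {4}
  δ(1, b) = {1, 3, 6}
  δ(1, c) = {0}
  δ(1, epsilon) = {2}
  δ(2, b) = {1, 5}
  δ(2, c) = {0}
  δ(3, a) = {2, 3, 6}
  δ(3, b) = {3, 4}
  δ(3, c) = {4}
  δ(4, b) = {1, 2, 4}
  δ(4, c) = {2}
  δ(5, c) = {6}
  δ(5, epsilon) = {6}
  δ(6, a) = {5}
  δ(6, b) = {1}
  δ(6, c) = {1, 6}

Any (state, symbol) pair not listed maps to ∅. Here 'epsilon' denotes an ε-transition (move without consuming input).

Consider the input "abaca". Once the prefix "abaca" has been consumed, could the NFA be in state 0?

Start: ε-closure({0}) = {0, 4}.
Read 'a': {0, 4} → {1, 2, 6}.
Read 'b': {1, 2, 6} → {1, 2, 3, 5, 6}.
Read 'a': {1, 2, 3, 5, 6} → {2, 3, 5, 6}.
Read 'c': {2, 3, 5, 6} → {0, 1, 2, 4, 6}.
Read 'a': {0, 1, 2, 4, 6} → {1, 2, 5, 6}.
State 0 is not in {1, 2, 5, 6}.

No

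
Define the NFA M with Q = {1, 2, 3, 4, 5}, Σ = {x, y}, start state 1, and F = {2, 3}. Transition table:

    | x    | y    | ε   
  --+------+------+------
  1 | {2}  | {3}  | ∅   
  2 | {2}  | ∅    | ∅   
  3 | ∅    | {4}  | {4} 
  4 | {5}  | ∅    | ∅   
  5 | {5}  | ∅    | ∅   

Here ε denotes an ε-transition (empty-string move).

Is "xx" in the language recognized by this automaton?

Start in {1}.
Read 'x': {1} → {2}.
Read 'x': {2} → {2}.
The final set {2} contains the accepting state 2.

Yes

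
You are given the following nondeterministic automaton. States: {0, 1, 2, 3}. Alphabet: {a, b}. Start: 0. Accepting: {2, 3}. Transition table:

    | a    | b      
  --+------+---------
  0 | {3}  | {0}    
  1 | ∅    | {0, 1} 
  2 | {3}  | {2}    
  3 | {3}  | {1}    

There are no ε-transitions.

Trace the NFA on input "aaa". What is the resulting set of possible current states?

{3}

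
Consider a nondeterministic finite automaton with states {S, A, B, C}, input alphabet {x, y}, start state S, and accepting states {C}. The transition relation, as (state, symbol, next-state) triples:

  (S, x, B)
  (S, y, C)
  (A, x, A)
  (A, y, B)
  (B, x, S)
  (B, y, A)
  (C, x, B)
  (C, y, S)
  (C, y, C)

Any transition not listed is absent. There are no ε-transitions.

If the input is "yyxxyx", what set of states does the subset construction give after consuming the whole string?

{B}

Start in {S}.
Read 'y': S→{C}; now {C}.
Read 'y': C→{S, C}; now {S, C}.
Read 'x': S→{B}, C→{B}; now {B}.
Read 'x': B→{S}; now {S}.
Read 'y': S→{C}; now {C}.
Read 'x': C→{B}; now {B}.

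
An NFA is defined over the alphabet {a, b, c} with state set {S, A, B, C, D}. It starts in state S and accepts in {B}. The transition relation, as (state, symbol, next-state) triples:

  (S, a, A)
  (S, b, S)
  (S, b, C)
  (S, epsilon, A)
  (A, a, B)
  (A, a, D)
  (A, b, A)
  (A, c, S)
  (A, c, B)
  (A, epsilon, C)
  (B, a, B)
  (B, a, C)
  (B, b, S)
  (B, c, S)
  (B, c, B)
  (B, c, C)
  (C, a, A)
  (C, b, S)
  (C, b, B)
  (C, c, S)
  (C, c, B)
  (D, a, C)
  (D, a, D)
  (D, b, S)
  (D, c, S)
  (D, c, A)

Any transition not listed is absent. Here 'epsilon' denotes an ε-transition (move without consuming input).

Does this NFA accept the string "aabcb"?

Start: ε-closure({S}) = {S, A, C}.
Read 'a': S→{A}, A→{B, D}, C→{A}; union {A, B, D}; ε-closure = {A, B, C, D}.
Read 'a': A→{B, D}, B→{B, C}, C→{A}, D→{C, D}; now {A, B, C, D}.
Read 'b': A→{A}, B→{S}, C→{S, B}, D→{S}; union {S, A, B}; ε-closure = {S, A, B, C}.
Read 'c': S→∅, A→{S, B}, B→{S, B, C}, C→{S, B}; union {S, B, C}; ε-closure = {S, A, B, C}.
Read 'b': S→{S, C}, A→{A}, B→{S}, C→{S, B}; now {S, A, B, C}.
The final set {S, A, B, C} contains the accepting state B.

Yes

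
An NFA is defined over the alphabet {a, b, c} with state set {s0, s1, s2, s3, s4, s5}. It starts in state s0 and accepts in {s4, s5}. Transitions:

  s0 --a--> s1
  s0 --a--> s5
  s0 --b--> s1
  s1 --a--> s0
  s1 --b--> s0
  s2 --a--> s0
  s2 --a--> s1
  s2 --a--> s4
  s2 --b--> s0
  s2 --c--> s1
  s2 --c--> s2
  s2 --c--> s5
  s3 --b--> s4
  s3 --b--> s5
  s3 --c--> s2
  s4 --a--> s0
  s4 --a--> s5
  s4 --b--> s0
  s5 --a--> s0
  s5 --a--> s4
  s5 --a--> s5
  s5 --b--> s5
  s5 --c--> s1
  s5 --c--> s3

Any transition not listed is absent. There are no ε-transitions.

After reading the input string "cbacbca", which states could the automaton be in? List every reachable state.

∅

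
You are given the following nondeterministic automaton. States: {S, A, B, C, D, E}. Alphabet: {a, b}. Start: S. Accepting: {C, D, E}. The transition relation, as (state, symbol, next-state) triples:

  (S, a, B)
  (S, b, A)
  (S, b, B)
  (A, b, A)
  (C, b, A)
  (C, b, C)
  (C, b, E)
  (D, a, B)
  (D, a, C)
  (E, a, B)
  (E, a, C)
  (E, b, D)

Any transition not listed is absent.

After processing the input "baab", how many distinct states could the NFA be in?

0

Start in {S}.
Read 'b': S→{A, B}; now {A, B}.
Read 'a': A→∅, B→∅; now ∅.
The set is empty and remains empty for the remaining 2 symbols.
That set has 0 states.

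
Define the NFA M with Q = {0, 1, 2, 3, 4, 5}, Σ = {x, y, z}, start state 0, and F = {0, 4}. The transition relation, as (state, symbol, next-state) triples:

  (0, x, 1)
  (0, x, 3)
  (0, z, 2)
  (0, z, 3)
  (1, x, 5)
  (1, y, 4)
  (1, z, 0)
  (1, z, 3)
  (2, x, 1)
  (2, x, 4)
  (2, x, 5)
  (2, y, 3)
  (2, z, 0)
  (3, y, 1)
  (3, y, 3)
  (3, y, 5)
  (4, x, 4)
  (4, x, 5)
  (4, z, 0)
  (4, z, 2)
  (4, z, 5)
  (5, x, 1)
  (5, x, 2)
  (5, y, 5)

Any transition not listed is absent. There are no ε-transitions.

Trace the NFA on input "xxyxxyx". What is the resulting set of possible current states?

Start in {0}.
Read 'x': 0→{1, 3}; now {1, 3}.
Read 'x': 1→{5}, 3→∅; now {5}.
Read 'y': 5→{5}; now {5}.
Read 'x': 5→{1, 2}; now {1, 2}.
Read 'x': 1→{5}, 2→{1, 4, 5}; now {1, 4, 5}.
Read 'y': 1→{4}, 4→∅, 5→{5}; now {4, 5}.
Read 'x': 4→{4, 5}, 5→{1, 2}; now {1, 2, 4, 5}.

{1, 2, 4, 5}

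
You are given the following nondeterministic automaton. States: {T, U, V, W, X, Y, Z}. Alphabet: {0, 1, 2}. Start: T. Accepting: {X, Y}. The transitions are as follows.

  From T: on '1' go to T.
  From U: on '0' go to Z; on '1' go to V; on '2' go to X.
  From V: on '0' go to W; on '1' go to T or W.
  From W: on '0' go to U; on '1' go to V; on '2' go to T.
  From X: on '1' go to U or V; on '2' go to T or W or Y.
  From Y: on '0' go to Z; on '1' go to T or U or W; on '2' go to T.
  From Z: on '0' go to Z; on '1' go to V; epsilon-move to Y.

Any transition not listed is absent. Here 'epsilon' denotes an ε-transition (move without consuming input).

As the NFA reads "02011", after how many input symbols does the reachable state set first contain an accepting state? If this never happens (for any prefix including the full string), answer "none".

Start in {T}.
Read '0': {T} → ∅.
The set is empty and remains empty for the remaining 4 symbols.
No reachable set along the way intersects F.

none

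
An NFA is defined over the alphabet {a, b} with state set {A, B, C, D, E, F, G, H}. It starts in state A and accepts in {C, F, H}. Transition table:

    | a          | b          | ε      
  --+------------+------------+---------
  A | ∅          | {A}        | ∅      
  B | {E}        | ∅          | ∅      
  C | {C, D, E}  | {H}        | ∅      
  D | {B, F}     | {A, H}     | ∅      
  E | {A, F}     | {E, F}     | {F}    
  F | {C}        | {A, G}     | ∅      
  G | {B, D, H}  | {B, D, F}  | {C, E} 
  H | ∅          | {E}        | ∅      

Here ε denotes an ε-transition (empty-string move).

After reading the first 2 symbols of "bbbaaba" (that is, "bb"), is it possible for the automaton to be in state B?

Start in {A}.
Read 'b': A→{A}; now {A}.
Read 'b': A→{A}; now {A}.
State B is not in {A}.

No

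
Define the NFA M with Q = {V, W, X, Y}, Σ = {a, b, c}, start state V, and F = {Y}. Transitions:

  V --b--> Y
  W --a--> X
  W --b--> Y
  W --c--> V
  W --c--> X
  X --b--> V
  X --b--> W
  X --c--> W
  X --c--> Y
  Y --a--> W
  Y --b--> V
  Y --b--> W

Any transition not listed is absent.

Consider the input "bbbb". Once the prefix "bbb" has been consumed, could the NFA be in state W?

Start in {V}.
Read 'b': V→{Y}; now {Y}.
Read 'b': Y→{V, W}; now {V, W}.
Read 'b': V→{Y}, W→{Y}; now {Y}.
State W is not in {Y}.

No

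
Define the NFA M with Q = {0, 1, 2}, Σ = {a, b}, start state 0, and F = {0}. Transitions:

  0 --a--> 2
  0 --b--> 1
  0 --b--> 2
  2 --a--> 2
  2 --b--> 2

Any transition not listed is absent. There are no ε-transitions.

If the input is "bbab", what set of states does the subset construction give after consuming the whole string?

{2}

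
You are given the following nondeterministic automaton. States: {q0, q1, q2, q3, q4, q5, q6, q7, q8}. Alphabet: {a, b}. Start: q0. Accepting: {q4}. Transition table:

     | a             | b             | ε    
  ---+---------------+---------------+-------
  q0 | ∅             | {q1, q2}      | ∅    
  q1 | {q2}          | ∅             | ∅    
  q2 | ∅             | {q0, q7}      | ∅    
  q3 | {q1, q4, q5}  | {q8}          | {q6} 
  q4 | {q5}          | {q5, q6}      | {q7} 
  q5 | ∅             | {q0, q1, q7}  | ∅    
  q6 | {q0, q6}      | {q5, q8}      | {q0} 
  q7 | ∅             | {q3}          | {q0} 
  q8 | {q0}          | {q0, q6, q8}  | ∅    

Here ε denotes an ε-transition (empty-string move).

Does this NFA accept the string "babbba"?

Start in {q0}.
Read 'b': q0→{q1, q2}; now {q1, q2}.
Read 'a': q1→{q2}, q2→∅; now {q2}.
Read 'b': q2→{q0, q7}; now {q0, q7}.
Read 'b': q0→{q1, q2}, q7→{q3}; union {q1, q2, q3}; ε-closure = {q0, q1, q2, q3, q6}.
Read 'b': q0→{q1, q2}, q1→∅, q2→{q0, q7}, q3→{q8}, q6→{q5, q8}; now {q0, q1, q2, q5, q7, q8}.
Read 'a': q0→∅, q1→{q2}, q2→∅, q5→∅, q7→∅, q8→{q0}; now {q0, q2}.
The final set {q0, q2} contains no accepting state.

No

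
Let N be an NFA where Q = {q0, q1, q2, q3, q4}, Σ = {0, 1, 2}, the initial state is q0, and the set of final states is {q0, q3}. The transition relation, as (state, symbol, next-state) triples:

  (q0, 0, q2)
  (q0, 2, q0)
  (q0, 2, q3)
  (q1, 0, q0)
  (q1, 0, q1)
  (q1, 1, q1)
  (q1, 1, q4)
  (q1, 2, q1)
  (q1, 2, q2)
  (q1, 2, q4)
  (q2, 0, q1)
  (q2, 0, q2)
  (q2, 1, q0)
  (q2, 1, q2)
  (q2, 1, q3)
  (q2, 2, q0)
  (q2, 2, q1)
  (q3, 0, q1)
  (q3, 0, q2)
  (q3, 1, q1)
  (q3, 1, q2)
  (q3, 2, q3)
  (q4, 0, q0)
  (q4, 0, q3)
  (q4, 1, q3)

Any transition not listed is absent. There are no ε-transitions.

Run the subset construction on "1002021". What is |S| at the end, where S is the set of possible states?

0

Start in {q0}.
Read '1': q0→∅; now ∅.
The set is empty and remains empty for the remaining 6 symbols.
That set has 0 states.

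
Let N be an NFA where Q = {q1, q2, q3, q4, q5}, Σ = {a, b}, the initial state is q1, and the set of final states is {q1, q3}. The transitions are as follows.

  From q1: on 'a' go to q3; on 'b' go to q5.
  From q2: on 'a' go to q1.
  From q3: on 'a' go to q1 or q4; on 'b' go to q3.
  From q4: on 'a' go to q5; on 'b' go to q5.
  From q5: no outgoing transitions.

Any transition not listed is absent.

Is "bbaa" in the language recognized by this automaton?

Start in {q1}.
Read 'b': {q1} → {q5}.
Read 'b': {q5} → ∅.
The set is empty and remains empty for the remaining 2 symbols.
The final set ∅ contains no accepting state.

No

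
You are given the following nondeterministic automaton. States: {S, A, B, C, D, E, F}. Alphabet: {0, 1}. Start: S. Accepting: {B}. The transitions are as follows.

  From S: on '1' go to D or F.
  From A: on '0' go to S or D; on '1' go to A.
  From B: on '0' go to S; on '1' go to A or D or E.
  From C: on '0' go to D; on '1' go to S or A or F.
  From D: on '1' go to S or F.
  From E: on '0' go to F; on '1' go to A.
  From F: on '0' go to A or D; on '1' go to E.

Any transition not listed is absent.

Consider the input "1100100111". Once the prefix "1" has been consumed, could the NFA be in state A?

No

Start in {S}.
Read '1': S→{D, F}; now {D, F}.
State A is not in {D, F}.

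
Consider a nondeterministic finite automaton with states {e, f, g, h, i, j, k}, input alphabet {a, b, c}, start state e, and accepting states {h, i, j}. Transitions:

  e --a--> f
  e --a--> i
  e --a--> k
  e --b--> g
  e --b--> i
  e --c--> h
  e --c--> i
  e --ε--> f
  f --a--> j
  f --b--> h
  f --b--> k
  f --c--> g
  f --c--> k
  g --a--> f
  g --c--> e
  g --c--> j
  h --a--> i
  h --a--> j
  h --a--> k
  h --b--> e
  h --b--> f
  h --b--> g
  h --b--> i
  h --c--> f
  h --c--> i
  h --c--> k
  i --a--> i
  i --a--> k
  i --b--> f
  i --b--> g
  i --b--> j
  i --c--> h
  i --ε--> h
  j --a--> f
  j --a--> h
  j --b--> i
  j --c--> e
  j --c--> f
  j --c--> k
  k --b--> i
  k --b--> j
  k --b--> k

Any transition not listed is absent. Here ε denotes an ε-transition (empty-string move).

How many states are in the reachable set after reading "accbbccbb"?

Start: ε-closure({e}) = {e, f}.
Read 'a': e→{f, i, k}, f→{j}; union {f, i, j, k}; ε-closure = {f, h, i, j, k}.
Read 'c': f→{g, k}, h→{f, i, k}, i→{h}, j→{e, f, k}, k→∅; now {e, f, g, h, i, k}.
Read 'c': e→{h, i}, f→{g, k}, g→{e, j}, h→{f, i, k}, i→{h}, k→∅; now {e, f, g, h, i, j, k}.
Read 'b': e→{g, i}, f→{h, k}, g→∅, h→{e, f, g, i}, i→{f, g, j}, j→{i}, k→{i, j, k}; now {e, f, g, h, i, j, k}.
Read 'b': e→{g, i}, f→{h, k}, g→∅, h→{e, f, g, i}, i→{f, g, j}, j→{i}, k→{i, j, k}; now {e, f, g, h, i, j, k}.
Read 'c': e→{h, i}, f→{g, k}, g→{e, j}, h→{f, i, k}, i→{h}, j→{e, f, k}, k→∅; now {e, f, g, h, i, j, k}.
Read 'c': e→{h, i}, f→{g, k}, g→{e, j}, h→{f, i, k}, i→{h}, j→{e, f, k}, k→∅; now {e, f, g, h, i, j, k}.
Read 'b': e→{g, i}, f→{h, k}, g→∅, h→{e, f, g, i}, i→{f, g, j}, j→{i}, k→{i, j, k}; now {e, f, g, h, i, j, k}.
Read 'b': e→{g, i}, f→{h, k}, g→∅, h→{e, f, g, i}, i→{f, g, j}, j→{i}, k→{i, j, k}; now {e, f, g, h, i, j, k}.
That set has 7 states.

7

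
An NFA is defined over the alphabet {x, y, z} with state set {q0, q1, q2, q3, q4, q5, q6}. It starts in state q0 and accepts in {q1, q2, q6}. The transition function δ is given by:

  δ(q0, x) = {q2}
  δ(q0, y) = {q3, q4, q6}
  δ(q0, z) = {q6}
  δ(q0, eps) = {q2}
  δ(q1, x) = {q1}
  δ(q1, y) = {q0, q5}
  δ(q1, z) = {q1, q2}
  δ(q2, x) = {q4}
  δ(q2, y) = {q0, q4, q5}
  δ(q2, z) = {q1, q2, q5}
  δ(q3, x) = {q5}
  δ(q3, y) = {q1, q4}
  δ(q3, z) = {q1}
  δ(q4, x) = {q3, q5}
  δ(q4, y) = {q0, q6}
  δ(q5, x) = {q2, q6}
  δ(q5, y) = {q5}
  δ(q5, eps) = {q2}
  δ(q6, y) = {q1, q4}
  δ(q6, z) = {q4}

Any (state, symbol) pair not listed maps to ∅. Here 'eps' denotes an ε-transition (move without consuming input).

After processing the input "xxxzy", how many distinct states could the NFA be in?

Start: ε-closure({q0}) = {q0, q2}.
Read 'x': q0→{q2}, q2→{q4}; now {q2, q4}.
Read 'x': q2→{q4}, q4→{q3, q5}; union {q3, q4, q5}; ε-closure = {q2, q3, q4, q5}.
Read 'x': q2→{q4}, q3→{q5}, q4→{q3, q5}, q5→{q2, q6}; now {q2, q3, q4, q5, q6}.
Read 'z': q2→{q1, q2, q5}, q3→{q1}, q4→∅, q5→∅, q6→{q4}; now {q1, q2, q4, q5}.
Read 'y': q1→{q0, q5}, q2→{q0, q4, q5}, q4→{q0, q6}, q5→{q5}; union {q0, q4, q5, q6}; ε-closure = {q0, q2, q4, q5, q6}.
That set has 5 states.

5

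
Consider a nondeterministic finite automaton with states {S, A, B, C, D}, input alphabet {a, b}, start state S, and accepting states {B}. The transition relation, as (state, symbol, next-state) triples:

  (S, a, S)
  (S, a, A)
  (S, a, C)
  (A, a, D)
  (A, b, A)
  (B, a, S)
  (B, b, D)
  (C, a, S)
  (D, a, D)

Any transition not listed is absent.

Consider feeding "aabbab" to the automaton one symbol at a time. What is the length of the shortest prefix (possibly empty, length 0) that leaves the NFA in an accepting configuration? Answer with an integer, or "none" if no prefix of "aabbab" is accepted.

none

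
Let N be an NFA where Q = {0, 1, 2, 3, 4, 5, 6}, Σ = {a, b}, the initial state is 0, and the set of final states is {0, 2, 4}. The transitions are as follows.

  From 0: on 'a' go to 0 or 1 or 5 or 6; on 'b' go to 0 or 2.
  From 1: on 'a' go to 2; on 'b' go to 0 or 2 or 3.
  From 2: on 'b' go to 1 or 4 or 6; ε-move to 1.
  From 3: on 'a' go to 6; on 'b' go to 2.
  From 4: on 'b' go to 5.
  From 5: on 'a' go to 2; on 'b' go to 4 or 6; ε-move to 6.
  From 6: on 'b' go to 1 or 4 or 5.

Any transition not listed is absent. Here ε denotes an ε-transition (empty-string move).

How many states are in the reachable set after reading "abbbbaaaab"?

7

Start in {0}.
Read 'a': 0→{0, 1, 5, 6}; now {0, 1, 5, 6}.
Read 'b': 0→{0, 2}, 1→{0, 2, 3}, 5→{4, 6}, 6→{1, 4, 5}; now {0, 1, 2, 3, 4, 5, 6}.
Read 'b': 0→{0, 2}, 1→{0, 2, 3}, 2→{1, 4, 6}, 3→{2}, 4→{5}, 5→{4, 6}, 6→{1, 4, 5}; now {0, 1, 2, 3, 4, 5, 6}.
Read 'b': 0→{0, 2}, 1→{0, 2, 3}, 2→{1, 4, 6}, 3→{2}, 4→{5}, 5→{4, 6}, 6→{1, 4, 5}; now {0, 1, 2, 3, 4, 5, 6}.
Read 'b': 0→{0, 2}, 1→{0, 2, 3}, 2→{1, 4, 6}, 3→{2}, 4→{5}, 5→{4, 6}, 6→{1, 4, 5}; now {0, 1, 2, 3, 4, 5, 6}.
Read 'a': 0→{0, 1, 5, 6}, 1→{2}, 2→∅, 3→{6}, 4→∅, 5→{2}, 6→∅; now {0, 1, 2, 5, 6}.
Read 'a': 0→{0, 1, 5, 6}, 1→{2}, 2→∅, 5→{2}, 6→∅; now {0, 1, 2, 5, 6}.
Read 'a': 0→{0, 1, 5, 6}, 1→{2}, 2→∅, 5→{2}, 6→∅; now {0, 1, 2, 5, 6}.
Read 'a': 0→{0, 1, 5, 6}, 1→{2}, 2→∅, 5→{2}, 6→∅; now {0, 1, 2, 5, 6}.
Read 'b': 0→{0, 2}, 1→{0, 2, 3}, 2→{1, 4, 6}, 5→{4, 6}, 6→{1, 4, 5}; now {0, 1, 2, 3, 4, 5, 6}.
That set has 7 states.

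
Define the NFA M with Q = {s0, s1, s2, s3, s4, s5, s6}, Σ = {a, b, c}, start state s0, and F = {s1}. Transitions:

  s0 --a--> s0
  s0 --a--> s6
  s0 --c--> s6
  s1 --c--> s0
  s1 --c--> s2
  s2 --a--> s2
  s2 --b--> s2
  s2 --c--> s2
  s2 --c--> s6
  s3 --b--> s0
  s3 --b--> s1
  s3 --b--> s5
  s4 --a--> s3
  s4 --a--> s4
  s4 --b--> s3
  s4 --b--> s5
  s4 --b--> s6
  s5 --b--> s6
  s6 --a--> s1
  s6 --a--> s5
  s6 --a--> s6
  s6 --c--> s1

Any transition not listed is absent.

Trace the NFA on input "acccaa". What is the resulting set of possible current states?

{s0, s1, s2, s5, s6}

Start in {s0}.
Read 'a': {s0} → {s0, s6}.
Read 'c': {s0, s6} → {s1, s6}.
Read 'c': {s1, s6} → {s0, s1, s2}.
Read 'c': {s0, s1, s2} → {s0, s2, s6}.
Read 'a': {s0, s2, s6} → {s0, s1, s2, s5, s6}.
Read 'a': {s0, s1, s2, s5, s6} → {s0, s1, s2, s5, s6}.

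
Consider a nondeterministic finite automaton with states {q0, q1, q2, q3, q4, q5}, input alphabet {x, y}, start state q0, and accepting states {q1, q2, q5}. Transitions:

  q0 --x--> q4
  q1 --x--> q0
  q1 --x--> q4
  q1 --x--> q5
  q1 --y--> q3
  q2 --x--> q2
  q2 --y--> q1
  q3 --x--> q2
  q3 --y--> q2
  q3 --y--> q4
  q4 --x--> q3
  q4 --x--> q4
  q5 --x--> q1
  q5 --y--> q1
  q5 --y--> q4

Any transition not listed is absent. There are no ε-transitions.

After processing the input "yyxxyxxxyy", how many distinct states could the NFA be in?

0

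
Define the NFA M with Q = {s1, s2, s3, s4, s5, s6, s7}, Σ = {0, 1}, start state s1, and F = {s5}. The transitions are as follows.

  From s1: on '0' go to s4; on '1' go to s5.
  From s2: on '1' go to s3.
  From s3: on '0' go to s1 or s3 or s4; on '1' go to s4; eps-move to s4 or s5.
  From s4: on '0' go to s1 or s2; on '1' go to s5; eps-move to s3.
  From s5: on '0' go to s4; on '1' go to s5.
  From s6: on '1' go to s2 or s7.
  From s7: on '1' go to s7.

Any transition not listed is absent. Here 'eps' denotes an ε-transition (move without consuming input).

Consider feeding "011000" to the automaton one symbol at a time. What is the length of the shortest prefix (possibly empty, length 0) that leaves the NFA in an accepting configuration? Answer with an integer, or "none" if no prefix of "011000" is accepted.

1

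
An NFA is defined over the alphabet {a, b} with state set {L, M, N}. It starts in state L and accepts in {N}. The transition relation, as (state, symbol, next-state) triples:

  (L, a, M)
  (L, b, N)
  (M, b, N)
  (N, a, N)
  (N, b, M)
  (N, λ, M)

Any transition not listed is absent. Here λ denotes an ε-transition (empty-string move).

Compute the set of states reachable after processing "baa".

Start in {L}.
Read 'b': L→{N}; union {N}; ε-closure = {M, N}.
Read 'a': M→∅, N→{N}; union {N}; ε-closure = {M, N}.
Read 'a': M→∅, N→{N}; union {N}; ε-closure = {M, N}.

{M, N}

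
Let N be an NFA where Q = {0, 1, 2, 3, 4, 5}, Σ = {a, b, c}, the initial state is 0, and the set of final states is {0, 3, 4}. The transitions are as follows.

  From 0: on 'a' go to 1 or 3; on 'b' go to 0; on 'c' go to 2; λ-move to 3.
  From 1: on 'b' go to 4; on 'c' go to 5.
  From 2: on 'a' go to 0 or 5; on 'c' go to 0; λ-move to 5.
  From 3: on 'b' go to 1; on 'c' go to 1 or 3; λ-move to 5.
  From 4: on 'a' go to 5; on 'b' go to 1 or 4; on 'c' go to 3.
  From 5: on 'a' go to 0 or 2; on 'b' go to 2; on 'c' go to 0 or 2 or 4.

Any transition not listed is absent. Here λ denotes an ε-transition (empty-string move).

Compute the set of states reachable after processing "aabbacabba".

{0, 1, 2, 3, 5}

Start: ε-closure({0}) = {0, 3, 5}.
Read 'a': 0→{1, 3}, 3→∅, 5→{0, 2}; union {0, 1, 2, 3}; ε-closure = {0, 1, 2, 3, 5}.
Read 'a': 0→{1, 3}, 1→∅, 2→{0, 5}, 3→∅, 5→{0, 2}; now {0, 1, 2, 3, 5}.
Read 'b': 0→{0}, 1→{4}, 2→∅, 3→{1}, 5→{2}; union {0, 1, 2, 4}; ε-closure = {0, 1, 2, 3, 4, 5}.
Read 'b': 0→{0}, 1→{4}, 2→∅, 3→{1}, 4→{1, 4}, 5→{2}; union {0, 1, 2, 4}; ε-closure = {0, 1, 2, 3, 4, 5}.
Read 'a': 0→{1, 3}, 1→∅, 2→{0, 5}, 3→∅, 4→{5}, 5→{0, 2}; now {0, 1, 2, 3, 5}.
Read 'c': 0→{2}, 1→{5}, 2→{0}, 3→{1, 3}, 5→{0, 2, 4}; now {0, 1, 2, 3, 4, 5}.
Read 'a': 0→{1, 3}, 1→∅, 2→{0, 5}, 3→∅, 4→{5}, 5→{0, 2}; now {0, 1, 2, 3, 5}.
Read 'b': 0→{0}, 1→{4}, 2→∅, 3→{1}, 5→{2}; union {0, 1, 2, 4}; ε-closure = {0, 1, 2, 3, 4, 5}.
Read 'b': 0→{0}, 1→{4}, 2→∅, 3→{1}, 4→{1, 4}, 5→{2}; union {0, 1, 2, 4}; ε-closure = {0, 1, 2, 3, 4, 5}.
Read 'a': 0→{1, 3}, 1→∅, 2→{0, 5}, 3→∅, 4→{5}, 5→{0, 2}; now {0, 1, 2, 3, 5}.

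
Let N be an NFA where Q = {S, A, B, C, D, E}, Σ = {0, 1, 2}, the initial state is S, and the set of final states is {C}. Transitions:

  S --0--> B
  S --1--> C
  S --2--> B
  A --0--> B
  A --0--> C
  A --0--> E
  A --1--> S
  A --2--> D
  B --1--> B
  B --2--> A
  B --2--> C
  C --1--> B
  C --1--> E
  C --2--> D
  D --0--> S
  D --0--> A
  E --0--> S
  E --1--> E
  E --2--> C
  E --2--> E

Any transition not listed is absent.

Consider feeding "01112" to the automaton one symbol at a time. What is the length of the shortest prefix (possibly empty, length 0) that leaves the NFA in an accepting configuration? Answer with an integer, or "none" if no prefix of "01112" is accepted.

5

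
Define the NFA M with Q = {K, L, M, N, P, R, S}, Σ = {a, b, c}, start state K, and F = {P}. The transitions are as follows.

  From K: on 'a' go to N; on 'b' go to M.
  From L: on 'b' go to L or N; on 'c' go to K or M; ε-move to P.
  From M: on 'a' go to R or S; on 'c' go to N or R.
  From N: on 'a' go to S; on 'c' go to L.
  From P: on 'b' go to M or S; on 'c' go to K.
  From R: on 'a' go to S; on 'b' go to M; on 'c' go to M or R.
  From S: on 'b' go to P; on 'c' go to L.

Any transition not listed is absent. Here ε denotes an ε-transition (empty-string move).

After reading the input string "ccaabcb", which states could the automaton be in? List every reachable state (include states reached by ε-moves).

∅

Start in {K}.
Read 'c': {K} → ∅.
The set is empty and remains empty for the remaining 6 symbols.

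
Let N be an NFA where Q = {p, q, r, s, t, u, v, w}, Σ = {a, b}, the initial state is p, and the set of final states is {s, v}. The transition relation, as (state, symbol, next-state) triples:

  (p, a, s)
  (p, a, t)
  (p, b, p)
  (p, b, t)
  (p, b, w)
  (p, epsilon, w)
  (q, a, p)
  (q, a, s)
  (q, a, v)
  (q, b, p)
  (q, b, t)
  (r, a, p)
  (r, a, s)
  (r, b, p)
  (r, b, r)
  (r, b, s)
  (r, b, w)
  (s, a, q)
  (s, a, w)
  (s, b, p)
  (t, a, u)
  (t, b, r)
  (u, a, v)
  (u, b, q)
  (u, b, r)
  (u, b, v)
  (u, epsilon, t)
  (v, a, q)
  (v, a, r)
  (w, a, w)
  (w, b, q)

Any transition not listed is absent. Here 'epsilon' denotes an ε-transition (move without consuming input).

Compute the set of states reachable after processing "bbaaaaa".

{p, q, r, s, t, u, v, w}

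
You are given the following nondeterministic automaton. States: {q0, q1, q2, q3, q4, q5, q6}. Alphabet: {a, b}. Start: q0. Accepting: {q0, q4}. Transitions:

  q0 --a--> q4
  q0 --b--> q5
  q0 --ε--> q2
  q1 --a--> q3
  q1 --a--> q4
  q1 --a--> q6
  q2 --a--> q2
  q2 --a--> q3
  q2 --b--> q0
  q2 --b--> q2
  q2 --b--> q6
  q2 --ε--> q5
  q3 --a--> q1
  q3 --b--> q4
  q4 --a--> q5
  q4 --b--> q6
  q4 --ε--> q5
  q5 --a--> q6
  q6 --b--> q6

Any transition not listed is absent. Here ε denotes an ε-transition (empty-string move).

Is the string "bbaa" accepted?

Start: ε-closure({q0}) = {q0, q2, q5}.
Read 'b': q0→{q5}, q2→{q0, q2, q6}, q5→∅; now {q0, q2, q5, q6}.
Read 'b': q0→{q5}, q2→{q0, q2, q6}, q5→∅, q6→{q6}; now {q0, q2, q5, q6}.
Read 'a': q0→{q4}, q2→{q2, q3}, q5→{q6}, q6→∅; union {q2, q3, q4, q6}; ε-closure = {q2, q3, q4, q5, q6}.
Read 'a': q2→{q2, q3}, q3→{q1}, q4→{q5}, q5→{q6}, q6→∅; now {q1, q2, q3, q5, q6}.
The final set {q1, q2, q3, q5, q6} contains no accepting state.

No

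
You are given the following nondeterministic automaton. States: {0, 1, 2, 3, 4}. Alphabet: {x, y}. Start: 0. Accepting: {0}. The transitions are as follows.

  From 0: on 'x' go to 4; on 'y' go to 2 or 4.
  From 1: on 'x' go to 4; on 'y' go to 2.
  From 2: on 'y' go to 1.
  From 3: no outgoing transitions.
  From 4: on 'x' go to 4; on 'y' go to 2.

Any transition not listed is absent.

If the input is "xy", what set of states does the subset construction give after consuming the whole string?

{2}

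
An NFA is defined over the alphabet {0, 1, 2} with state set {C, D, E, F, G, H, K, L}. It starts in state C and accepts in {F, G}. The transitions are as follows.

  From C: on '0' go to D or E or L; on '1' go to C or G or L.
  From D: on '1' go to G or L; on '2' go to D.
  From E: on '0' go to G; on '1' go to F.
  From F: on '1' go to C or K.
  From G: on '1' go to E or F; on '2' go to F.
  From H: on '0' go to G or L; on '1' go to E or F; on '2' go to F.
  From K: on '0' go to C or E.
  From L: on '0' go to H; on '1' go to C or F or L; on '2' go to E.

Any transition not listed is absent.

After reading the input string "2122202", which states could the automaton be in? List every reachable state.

Start in {C}.
Read '2': C→∅; now ∅.
The set is empty and remains empty for the remaining 6 symbols.

∅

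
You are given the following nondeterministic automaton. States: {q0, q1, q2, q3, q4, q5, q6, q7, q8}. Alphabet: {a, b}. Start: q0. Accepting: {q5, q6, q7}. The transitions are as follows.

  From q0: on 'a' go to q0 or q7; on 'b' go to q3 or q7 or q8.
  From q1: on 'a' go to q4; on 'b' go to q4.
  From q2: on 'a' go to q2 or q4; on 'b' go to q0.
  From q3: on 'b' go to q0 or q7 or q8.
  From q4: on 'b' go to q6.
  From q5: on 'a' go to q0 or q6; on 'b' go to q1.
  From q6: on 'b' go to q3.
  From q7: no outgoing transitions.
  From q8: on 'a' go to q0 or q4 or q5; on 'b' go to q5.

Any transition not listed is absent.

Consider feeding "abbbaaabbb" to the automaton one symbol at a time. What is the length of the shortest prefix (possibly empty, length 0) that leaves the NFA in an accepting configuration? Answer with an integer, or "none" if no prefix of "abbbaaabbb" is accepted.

1

Start in {q0}.
Read 'a': q0→{q0, q7}; now {q0, q7}.
None of the earlier sets intersect F, but {q0, q7} does.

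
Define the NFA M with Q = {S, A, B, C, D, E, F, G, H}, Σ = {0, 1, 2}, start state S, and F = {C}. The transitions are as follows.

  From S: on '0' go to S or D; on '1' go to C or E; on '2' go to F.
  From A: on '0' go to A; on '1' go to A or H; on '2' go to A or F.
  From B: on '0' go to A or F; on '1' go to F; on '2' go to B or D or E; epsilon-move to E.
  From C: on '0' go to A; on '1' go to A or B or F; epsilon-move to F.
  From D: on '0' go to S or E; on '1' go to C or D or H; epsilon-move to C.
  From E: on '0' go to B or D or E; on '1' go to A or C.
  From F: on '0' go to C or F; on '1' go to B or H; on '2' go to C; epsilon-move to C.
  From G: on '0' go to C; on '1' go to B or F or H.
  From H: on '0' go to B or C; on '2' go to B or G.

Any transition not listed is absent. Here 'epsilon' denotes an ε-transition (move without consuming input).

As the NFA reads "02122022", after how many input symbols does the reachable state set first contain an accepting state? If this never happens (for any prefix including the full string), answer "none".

Start in {S}.
Read '0': S→{S, D}; union {S, D}; ε-closure = {S, C, D, F}.
None of the earlier sets intersect F, but {S, C, D, F} does.

1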